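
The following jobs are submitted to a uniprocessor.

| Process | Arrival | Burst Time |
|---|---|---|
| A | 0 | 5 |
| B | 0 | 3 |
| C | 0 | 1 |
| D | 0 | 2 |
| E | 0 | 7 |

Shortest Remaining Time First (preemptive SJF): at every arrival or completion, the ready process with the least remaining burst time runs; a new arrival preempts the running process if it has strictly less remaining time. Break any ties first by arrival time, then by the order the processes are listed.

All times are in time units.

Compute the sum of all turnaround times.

39

Gantt: | C 0-1 | D 1-3 | B 3-6 | A 6-11 | E 11-18 |
Completion: A=11  B=6  C=1  D=3  E=18
Turnaround (C−A): A=11  B=6  C=1  D=3  E=18
Turnaround = completion − arrival: A=11, B=6, C=1, D=3, E=18
Total turnaround = 11 + 6 + 1 + 3 + 18 = 39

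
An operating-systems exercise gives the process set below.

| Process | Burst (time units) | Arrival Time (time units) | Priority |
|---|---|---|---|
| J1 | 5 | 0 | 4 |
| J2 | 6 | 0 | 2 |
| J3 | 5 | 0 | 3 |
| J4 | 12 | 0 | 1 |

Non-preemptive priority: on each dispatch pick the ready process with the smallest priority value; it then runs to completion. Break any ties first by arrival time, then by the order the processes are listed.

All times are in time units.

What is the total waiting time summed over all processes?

Timeline: | J4 0-12 | J2 12-18 | J3 18-23 | J1 23-28 |
Completion: J1=28  J2=18  J3=23  J4=12
Turnaround (C−A): J1=28  J2=18  J3=23  J4=12
Waiting = turnaround − burst: J1=23, J2=12, J3=18, J4=0
Total waiting = 23 + 12 + 18 + 0 = 53

53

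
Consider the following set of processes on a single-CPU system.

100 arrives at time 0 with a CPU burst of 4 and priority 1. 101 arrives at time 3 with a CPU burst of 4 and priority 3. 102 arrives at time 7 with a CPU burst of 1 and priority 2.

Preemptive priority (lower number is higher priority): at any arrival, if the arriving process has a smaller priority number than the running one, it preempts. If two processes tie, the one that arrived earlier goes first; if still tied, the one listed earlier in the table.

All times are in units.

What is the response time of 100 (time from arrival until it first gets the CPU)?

Gantt: | 100 0-4 | 101 4-7 | 102 7-8 | 101 8-9 |
Completion: 100=4  101=9  102=8
Response(100) = first start − arrival = 0 − 0 = 0

0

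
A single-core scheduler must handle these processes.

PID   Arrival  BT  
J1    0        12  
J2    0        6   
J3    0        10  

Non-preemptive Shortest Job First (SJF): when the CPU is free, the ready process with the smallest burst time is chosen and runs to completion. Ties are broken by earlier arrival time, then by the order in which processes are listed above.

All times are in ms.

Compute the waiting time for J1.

Schedule: | J2 0-6 | J3 6-16 | J1 16-28 |
Completion: J1=28  J2=6  J3=16
Waiting(J1) = turnaround − burst = 28 − 12 = 16

16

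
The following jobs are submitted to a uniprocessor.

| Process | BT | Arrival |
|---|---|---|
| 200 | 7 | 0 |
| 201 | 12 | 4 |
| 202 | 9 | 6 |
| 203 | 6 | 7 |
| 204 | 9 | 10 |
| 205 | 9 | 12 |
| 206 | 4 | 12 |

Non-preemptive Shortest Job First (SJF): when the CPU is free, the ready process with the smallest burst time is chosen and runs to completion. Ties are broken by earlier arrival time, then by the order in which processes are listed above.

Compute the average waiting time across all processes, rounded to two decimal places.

13.00

Timeline: | 200 0-7 | 203 7-13 | 206 13-17 | 202 17-26 | 204 26-35 | 205 35-44 | 201 44-56 |
Completion: 200=7  201=56  202=26  203=13  204=35  205=44  206=17
Waiting times: 200=0, 201=40, 202=11, 203=0, 204=16, 205=23, 206=1
Average waiting = (0+40+11+0+16+23+1) / 7 = 91/7 = 13.00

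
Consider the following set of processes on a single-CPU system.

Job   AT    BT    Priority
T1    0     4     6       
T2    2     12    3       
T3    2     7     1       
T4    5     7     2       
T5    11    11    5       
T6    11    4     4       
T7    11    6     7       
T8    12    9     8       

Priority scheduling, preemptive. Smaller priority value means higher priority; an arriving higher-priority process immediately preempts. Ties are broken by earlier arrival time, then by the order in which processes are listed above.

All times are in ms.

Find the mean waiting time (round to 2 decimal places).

21.25

Timeline: | T1 0-2 | T3 2-9 | T4 9-16 | T2 16-28 | T6 28-32 | T5 32-43 | T1 43-45 | T7 45-51 | T8 51-60 |
Completion: T1=45  T2=28  T3=9  T4=16  T5=43  T6=32  T7=51  T8=60
Turnaround (C−A): T1=45  T2=26  T3=7  T4=11  T5=32  T6=21  T7=40  T8=48
Waiting times: T1=41, T2=14, T3=0, T4=4, T5=21, T6=17, T7=34, T8=39
Average waiting = (41+14+0+4+21+17+34+39) / 8 = 170/8 = 21.25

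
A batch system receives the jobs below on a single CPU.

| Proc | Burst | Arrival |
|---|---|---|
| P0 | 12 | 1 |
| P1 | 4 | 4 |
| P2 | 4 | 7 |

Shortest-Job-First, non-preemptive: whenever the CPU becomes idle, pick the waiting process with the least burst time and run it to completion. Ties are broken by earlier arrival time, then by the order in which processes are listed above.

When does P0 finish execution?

13

Gantt: | idle 0-1 | P0 1-13 | P1 13-17 | P2 17-21 |
Completion: P0=13  P1=17  P2=21
Turnaround (C−A): P0=12  P1=13  P2=14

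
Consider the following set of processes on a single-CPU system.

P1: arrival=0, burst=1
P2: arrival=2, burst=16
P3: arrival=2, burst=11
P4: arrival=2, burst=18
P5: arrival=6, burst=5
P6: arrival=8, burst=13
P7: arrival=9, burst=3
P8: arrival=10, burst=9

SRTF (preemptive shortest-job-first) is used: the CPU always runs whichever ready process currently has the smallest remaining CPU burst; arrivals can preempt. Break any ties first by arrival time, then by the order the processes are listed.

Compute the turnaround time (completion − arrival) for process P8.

20

Timeline: | P1 0-1 | idle 1-2 | P3 2-6 | P5 6-11 | P7 11-14 | P3 14-21 | P8 21-30 | P6 30-43 | P2 43-59 | P4 59-77 |
Completion: P1=1  P2=59  P3=21  P4=77  P5=11  P6=43  P7=14  P8=30
Turnaround(P8) = completion − arrival = 30 − 10 = 20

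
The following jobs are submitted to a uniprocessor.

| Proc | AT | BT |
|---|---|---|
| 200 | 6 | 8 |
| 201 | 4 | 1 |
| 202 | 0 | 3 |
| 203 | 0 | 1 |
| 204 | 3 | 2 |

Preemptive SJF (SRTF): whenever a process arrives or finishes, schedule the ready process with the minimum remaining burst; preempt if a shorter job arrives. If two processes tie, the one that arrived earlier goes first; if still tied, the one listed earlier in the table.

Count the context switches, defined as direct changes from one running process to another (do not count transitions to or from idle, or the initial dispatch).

4

Schedule: | 203 0-1 | 202 1-4 | 201 4-5 | 204 5-7 | 200 7-15 |
Completion: 200=15  201=5  202=4  203=1  204=7
Turnaround (C−A): 200=9  201=1  202=4  203=1  204=4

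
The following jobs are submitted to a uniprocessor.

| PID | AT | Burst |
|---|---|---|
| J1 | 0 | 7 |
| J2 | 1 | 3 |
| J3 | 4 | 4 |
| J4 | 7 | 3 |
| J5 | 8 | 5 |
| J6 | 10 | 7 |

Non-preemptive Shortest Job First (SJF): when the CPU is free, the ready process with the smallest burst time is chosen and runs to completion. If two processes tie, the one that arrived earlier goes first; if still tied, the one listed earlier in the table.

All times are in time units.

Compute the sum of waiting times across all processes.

Gantt: | J1 0-7 | J2 7-10 | J4 10-13 | J3 13-17 | J5 17-22 | J6 22-29 |
Completion: J1=7  J2=10  J3=17  J4=13  J5=22  J6=29
Turnaround (C−A): J1=7  J2=9  J3=13  J4=6  J5=14  J6=19
Waiting = turnaround − burst: J1=0, J2=6, J3=9, J4=3, J5=9, J6=12
Total waiting = 0 + 6 + 9 + 3 + 9 + 12 = 39

39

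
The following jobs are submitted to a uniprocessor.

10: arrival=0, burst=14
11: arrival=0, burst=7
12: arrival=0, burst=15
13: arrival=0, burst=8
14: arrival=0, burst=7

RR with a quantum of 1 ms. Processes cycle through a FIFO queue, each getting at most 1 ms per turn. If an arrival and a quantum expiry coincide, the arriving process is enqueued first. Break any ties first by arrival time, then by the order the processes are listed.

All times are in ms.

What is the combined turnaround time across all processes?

Schedule: | 10 0-1 | 11 1-2 | 12 2-3 | 13 3-4 | 14 4-5 | 10 5-6 | 11 6-7 | 12 7-8 | 13 8-9 | 14 9-10 | 10 10-11 | 11 11-12 | 12 12-13 | 13 13-14 | 14 14-15 | 10 15-16 | 11 16-17 | 12 17-18 | 13 18-19 | 14 19-20 | 10 20-21 | 11 21-22 | 12 22-23 | 13 23-24 | 14 24-25 | 10 25-26 | 11 26-27 | 12 27-28 | 13 28-29 | 14 29-30 | 10 30-31 | 11 31-32 | 12 32-33 | 13 33-34 | 14 34-35 | 10 35-36 | 12 36-37 | 13 37-38 | 10 38-39 | 12 39-40 | 10 40-41 | 12 41-42 | 10 42-43 | 12 43-44 | 10 44-45 | 12 45-46 | 10 46-47 | 12 47-48 | 10 48-49 | 12 49-51 |
Completion: 10=49  11=32  12=51  13=38  14=35
Turnaround (C−A): 10=49  11=32  12=51  13=38  14=35
Turnaround = completion − arrival: 10=49, 11=32, 12=51, 13=38, 14=35
Total turnaround = 49 + 32 + 51 + 38 + 35 = 205

205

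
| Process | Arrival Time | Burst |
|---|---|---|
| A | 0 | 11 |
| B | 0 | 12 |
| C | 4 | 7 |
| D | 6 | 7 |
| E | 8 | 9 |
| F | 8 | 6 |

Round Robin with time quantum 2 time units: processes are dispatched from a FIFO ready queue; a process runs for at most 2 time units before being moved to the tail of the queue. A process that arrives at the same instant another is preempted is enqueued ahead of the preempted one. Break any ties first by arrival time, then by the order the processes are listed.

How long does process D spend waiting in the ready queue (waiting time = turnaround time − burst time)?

33

Gantt: | A 0-2 | B 2-4 | A 4-6 | C 6-8 | B 8-10 | D 10-12 | A 12-14 | E 14-16 | F 16-18 | C 18-20 | B 20-22 | D 22-24 | A 24-26 | E 26-28 | F 28-30 | C 30-32 | B 32-34 | D 34-36 | A 36-38 | E 38-40 | F 40-42 | C 42-43 | B 43-45 | D 45-46 | A 46-47 | E 47-49 | B 49-51 | E 51-52 |
Completion: A=47  B=51  C=43  D=46  E=52  F=42
Waiting(D) = turnaround − burst = 40 − 7 = 33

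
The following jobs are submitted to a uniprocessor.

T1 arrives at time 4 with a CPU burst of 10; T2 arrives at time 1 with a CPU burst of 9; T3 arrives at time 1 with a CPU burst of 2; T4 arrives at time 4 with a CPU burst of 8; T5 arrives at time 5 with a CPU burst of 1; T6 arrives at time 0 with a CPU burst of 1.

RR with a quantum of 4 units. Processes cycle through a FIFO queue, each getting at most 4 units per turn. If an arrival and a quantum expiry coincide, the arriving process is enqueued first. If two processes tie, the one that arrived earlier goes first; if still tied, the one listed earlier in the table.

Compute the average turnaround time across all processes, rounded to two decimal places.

16.17

Timeline: | T6 0-1 | T2 1-5 | T3 5-7 | T1 7-11 | T4 11-15 | T5 15-16 | T2 16-20 | T1 20-24 | T4 24-28 | T2 28-29 | T1 29-31 |
Completion: T1=31  T2=29  T3=7  T4=28  T5=16  T6=1
Turnaround times: T1=27, T2=28, T3=6, T4=24, T5=11, T6=1
Average turnaround = (27+28+6+24+11+1) / 6 = 97/6 = 16.17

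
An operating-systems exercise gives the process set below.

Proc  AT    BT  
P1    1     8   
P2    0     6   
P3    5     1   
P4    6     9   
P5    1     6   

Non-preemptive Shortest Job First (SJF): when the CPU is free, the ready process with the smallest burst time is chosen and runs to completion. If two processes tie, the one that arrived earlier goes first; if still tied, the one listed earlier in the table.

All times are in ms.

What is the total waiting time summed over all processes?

34

Schedule: | P2 0-6 | P3 6-7 | P5 7-13 | P1 13-21 | P4 21-30 |
Completion: P1=21  P2=6  P3=7  P4=30  P5=13
Waiting = turnaround − burst: P1=12, P2=0, P3=1, P4=15, P5=6
Total waiting = 12 + 0 + 1 + 15 + 6 = 34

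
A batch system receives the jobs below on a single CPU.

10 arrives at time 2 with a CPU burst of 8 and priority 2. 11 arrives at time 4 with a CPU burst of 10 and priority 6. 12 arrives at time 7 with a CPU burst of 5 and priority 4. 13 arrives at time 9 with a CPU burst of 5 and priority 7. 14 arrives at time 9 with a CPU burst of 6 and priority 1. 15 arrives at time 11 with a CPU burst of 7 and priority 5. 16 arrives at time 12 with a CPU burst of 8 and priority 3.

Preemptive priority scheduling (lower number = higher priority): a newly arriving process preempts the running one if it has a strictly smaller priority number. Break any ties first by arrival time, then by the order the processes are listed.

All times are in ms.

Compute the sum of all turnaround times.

163

Gantt: | idle 0-2 | 10 2-9 | 14 9-15 | 10 15-16 | 16 16-24 | 12 24-29 | 15 29-36 | 11 36-46 | 13 46-51 |
Completion: 10=16  11=46  12=29  13=51  14=15  15=36  16=24
Turnaround = completion − arrival: 10=14, 11=42, 12=22, 13=42, 14=6, 15=25, 16=12
Total turnaround = 14 + 42 + 22 + 42 + 6 + 25 + 12 = 163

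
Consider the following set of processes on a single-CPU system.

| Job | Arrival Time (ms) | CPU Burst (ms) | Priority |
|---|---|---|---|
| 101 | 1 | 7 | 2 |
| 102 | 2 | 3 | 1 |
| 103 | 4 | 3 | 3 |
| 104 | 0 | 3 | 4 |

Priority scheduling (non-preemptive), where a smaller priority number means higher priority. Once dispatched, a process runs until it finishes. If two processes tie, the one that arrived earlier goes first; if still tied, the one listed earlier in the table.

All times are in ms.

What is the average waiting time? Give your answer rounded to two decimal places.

3.75

Schedule: | 104 0-3 | 102 3-6 | 101 6-13 | 103 13-16 |
Completion: 101=13  102=6  103=16  104=3
Turnaround (C−A): 101=12  102=4  103=12  104=3
Waiting times: 101=5, 102=1, 103=9, 104=0
Average waiting = (5+1+9+0) / 4 = 15/4 = 3.75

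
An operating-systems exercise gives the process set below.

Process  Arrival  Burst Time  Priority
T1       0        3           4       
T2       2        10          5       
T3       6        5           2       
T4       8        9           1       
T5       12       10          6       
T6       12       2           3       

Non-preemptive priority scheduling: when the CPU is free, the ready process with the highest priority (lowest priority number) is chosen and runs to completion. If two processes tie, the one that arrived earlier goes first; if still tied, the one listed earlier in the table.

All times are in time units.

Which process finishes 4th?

Gantt: | T1 0-3 | T2 3-13 | T4 13-22 | T3 22-27 | T6 27-29 | T5 29-39 |
Completion: T1=3  T2=13  T3=27  T4=22  T5=39  T6=29
Finish order: T1 → T2 → T4 → T3 → T6 → T5

T3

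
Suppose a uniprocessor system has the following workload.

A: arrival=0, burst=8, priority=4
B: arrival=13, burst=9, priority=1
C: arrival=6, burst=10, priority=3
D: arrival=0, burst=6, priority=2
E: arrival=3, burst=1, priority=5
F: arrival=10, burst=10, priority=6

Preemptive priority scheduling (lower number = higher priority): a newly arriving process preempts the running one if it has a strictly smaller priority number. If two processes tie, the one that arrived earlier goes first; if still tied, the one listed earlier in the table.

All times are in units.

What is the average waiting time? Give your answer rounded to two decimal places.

Schedule: | D 0-6 | C 6-13 | B 13-22 | C 22-25 | A 25-33 | E 33-34 | F 34-44 |
Completion: A=33  B=22  C=25  D=6  E=34  F=44
Turnaround (C−A): A=33  B=9  C=19  D=6  E=31  F=34
Waiting times: A=25, B=0, C=9, D=0, E=30, F=24
Average waiting = (25+0+9+0+30+24) / 6 = 88/6 = 14.67

14.67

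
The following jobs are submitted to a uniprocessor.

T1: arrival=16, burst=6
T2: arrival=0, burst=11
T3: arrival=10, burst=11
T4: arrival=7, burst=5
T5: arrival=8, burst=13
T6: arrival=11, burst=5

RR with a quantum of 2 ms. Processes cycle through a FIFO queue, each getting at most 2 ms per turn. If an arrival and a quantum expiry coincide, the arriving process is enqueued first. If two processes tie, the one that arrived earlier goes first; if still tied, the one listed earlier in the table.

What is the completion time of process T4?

Timeline: | T2 0-8 | T4 8-10 | T5 10-12 | T2 12-14 | T3 14-16 | T4 16-18 | T6 18-20 | T5 20-22 | T2 22-23 | T1 23-25 | T3 25-27 | T4 27-28 | T6 28-30 | T5 30-32 | T1 32-34 | T3 34-36 | T6 36-37 | T5 37-39 | T1 39-41 | T3 41-43 | T5 43-45 | T3 45-47 | T5 47-49 | T3 49-50 | T5 50-51 |
Completion: T1=41  T2=23  T3=50  T4=28  T5=51  T6=37
Turnaround (C−A): T1=25  T2=23  T3=40  T4=21  T5=43  T6=26

28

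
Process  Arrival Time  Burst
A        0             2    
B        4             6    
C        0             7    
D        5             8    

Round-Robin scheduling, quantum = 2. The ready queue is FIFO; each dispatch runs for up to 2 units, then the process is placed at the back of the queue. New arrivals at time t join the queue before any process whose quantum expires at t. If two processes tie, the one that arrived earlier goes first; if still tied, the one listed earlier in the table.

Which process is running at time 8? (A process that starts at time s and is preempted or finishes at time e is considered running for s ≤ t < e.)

Timeline: | A 0-2 | C 2-4 | B 4-6 | C 6-8 | D 8-10 | B 10-12 | C 12-14 | D 14-16 | B 16-18 | C 18-19 | D 19-23 |
Completion: A=2  B=18  C=19  D=23

D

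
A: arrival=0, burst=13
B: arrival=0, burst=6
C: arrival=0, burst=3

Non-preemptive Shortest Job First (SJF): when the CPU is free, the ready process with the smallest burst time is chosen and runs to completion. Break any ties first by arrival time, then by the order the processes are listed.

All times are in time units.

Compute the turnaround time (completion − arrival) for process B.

9

Schedule: | C 0-3 | B 3-9 | A 9-22 |
Completion: A=22  B=9  C=3
Turnaround(B) = completion − arrival = 9 − 0 = 9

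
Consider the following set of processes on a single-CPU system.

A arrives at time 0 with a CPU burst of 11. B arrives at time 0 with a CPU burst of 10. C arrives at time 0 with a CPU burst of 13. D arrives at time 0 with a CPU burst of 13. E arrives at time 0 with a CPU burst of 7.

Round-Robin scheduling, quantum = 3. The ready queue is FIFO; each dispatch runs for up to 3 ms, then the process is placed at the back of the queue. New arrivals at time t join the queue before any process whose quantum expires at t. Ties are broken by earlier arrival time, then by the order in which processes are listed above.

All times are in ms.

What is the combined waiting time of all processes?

Timeline: | A 0-3 | B 3-6 | C 6-9 | D 9-12 | E 12-15 | A 15-18 | B 18-21 | C 21-24 | D 24-27 | E 27-30 | A 30-33 | B 33-36 | C 36-39 | D 39-42 | E 42-43 | A 43-45 | B 45-46 | C 46-49 | D 49-52 | C 52-53 | D 53-54 |
Completion: A=45  B=46  C=53  D=54  E=43
Turnaround (C−A): A=45  B=46  C=53  D=54  E=43
Waiting = turnaround − burst: A=34, B=36, C=40, D=41, E=36
Total waiting = 34 + 36 + 40 + 41 + 36 = 187

187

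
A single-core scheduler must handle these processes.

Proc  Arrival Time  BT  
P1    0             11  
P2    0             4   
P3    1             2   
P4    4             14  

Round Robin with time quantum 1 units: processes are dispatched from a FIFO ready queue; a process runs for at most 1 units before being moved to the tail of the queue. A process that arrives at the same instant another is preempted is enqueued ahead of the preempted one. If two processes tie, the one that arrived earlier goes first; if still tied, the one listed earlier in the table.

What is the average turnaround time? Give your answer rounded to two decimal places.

Schedule: | P1 0-1 | P2 1-2 | P3 2-3 | P1 3-4 | P2 4-5 | P3 5-6 | P4 6-7 | P1 7-8 | P2 8-9 | P4 9-10 | P1 10-11 | P2 11-12 | P4 12-13 | P1 13-14 | P4 14-15 | P1 15-16 | P4 16-17 | P1 17-18 | P4 18-19 | P1 19-20 | P4 20-21 | P1 21-22 | P4 22-23 | P1 23-24 | P4 24-25 | P1 25-26 | P4 26-31 |
Completion: P1=26  P2=12  P3=6  P4=31
Turnaround times: P1=26, P2=12, P3=5, P4=27
Average turnaround = (26+12+5+27) / 4 = 70/4 = 17.50

17.50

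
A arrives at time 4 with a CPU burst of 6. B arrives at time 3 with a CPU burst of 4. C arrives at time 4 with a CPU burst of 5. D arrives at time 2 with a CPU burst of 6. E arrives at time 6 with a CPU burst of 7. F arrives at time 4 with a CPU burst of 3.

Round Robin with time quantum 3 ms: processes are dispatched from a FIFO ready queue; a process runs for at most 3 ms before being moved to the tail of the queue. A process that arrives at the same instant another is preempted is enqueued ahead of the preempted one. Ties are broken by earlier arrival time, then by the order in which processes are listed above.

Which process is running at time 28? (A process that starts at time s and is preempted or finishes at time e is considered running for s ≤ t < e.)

C

Schedule: | idle 0-2 | D 2-5 | B 5-8 | A 8-11 | C 11-14 | F 14-17 | D 17-20 | E 20-23 | B 23-24 | A 24-27 | C 27-29 | E 29-33 |
Completion: A=27  B=24  C=29  D=20  E=33  F=17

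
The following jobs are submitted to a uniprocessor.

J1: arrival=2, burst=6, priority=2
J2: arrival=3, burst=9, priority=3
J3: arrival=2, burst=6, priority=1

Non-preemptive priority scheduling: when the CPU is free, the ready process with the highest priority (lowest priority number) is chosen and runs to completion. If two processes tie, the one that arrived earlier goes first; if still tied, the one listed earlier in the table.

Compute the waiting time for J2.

Gantt: | idle 0-2 | J3 2-8 | J1 8-14 | J2 14-23 |
Completion: J1=14  J2=23  J3=8
Waiting(J2) = turnaround − burst = 20 − 9 = 11

11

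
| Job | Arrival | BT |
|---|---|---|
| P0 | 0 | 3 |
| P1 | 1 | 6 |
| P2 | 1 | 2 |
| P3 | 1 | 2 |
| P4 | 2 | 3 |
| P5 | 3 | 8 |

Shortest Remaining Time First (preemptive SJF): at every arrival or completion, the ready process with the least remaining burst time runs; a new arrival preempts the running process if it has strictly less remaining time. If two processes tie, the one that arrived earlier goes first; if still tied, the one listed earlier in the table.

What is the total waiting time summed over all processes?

33

Timeline: | P0 0-3 | P2 3-5 | P3 5-7 | P4 7-10 | P1 10-16 | P5 16-24 |
Completion: P0=3  P1=16  P2=5  P3=7  P4=10  P5=24
Turnaround (C−A): P0=3  P1=15  P2=4  P3=6  P4=8  P5=21
Waiting = turnaround − burst: P0=0, P1=9, P2=2, P3=4, P4=5, P5=13
Total waiting = 0 + 9 + 2 + 4 + 5 + 13 = 33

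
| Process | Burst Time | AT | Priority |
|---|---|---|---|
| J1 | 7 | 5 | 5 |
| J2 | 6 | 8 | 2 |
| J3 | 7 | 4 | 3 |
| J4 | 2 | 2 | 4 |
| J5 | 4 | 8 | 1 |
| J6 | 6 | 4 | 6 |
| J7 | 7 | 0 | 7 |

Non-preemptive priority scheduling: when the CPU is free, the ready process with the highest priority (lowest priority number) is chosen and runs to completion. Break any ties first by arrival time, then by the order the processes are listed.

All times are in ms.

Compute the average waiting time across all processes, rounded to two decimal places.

13.00

Schedule: | J7 0-7 | J3 7-14 | J5 14-18 | J2 18-24 | J4 24-26 | J1 26-33 | J6 33-39 |
Completion: J1=33  J2=24  J3=14  J4=26  J5=18  J6=39  J7=7
Waiting times: J1=21, J2=10, J3=3, J4=22, J5=6, J6=29, J7=0
Average waiting = (21+10+3+22+6+29+0) / 7 = 91/7 = 13.00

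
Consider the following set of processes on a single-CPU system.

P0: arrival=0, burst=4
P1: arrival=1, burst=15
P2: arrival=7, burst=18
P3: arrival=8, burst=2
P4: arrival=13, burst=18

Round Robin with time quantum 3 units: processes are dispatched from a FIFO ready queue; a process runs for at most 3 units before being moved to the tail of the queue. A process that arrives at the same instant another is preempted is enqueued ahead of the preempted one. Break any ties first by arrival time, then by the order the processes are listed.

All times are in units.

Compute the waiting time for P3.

Schedule: | P0 0-3 | P1 3-6 | P0 6-7 | P1 7-10 | P2 10-13 | P3 13-15 | P1 15-18 | P4 18-21 | P2 21-24 | P1 24-27 | P4 27-30 | P2 30-33 | P1 33-36 | P4 36-39 | P2 39-42 | P4 42-45 | P2 45-48 | P4 48-51 | P2 51-54 | P4 54-57 |
Completion: P0=7  P1=36  P2=54  P3=15  P4=57
Waiting(P3) = turnaround − burst = 7 − 2 = 5

5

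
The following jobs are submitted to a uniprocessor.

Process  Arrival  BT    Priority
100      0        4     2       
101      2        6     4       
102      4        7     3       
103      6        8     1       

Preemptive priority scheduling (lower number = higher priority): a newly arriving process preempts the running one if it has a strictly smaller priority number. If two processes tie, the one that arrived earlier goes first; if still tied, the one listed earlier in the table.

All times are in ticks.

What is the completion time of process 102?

19

Gantt: | 100 0-4 | 102 4-6 | 103 6-14 | 102 14-19 | 101 19-25 |
Completion: 100=4  101=25  102=19  103=14
Turnaround (C−A): 100=4  101=23  102=15  103=8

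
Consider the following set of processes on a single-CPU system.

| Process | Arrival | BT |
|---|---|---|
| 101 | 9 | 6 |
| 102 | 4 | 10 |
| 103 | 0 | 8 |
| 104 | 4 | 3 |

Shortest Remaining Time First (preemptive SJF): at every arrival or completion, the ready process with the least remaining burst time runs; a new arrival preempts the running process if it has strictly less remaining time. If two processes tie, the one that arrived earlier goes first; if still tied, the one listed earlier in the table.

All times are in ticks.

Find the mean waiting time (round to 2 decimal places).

4.50

Schedule: | 103 0-4 | 104 4-7 | 103 7-11 | 101 11-17 | 102 17-27 |
Completion: 101=17  102=27  103=11  104=7
Turnaround (C−A): 101=8  102=23  103=11  104=3
Waiting times: 101=2, 102=13, 103=3, 104=0
Average waiting = (2+13+3+0) / 4 = 18/4 = 4.50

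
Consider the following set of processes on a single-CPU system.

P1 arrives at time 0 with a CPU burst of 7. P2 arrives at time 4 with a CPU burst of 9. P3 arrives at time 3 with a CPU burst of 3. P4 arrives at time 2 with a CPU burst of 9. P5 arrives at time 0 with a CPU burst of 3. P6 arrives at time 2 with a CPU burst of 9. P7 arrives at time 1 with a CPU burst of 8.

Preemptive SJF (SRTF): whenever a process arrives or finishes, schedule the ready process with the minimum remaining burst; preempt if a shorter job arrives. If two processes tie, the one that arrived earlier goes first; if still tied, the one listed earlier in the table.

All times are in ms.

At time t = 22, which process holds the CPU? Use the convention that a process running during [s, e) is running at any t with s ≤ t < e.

P4

Timeline: | P5 0-3 | P3 3-6 | P1 6-13 | P7 13-21 | P4 21-30 | P6 30-39 | P2 39-48 |
Completion: P1=13  P2=48  P3=6  P4=30  P5=3  P6=39  P7=21
Turnaround (C−A): P1=13  P2=44  P3=3  P4=28  P5=3  P6=37  P7=20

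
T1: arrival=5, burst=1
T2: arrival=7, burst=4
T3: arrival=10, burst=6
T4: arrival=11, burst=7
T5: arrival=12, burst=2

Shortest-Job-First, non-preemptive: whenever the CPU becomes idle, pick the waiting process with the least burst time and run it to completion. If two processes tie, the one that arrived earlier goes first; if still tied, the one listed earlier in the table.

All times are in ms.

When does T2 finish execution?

11

Schedule: | idle 0-5 | T1 5-6 | idle 6-7 | T2 7-11 | T3 11-17 | T5 17-19 | T4 19-26 |
Completion: T1=6  T2=11  T3=17  T4=26  T5=19
Turnaround (C−A): T1=1  T2=4  T3=7  T4=15  T5=7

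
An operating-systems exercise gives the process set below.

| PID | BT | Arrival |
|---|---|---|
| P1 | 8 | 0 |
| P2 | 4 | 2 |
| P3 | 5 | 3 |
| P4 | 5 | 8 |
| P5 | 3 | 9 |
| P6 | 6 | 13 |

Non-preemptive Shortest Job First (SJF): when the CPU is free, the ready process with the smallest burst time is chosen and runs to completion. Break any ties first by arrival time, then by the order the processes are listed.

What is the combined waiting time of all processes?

45

Timeline: | P1 0-8 | P2 8-12 | P5 12-15 | P3 15-20 | P4 20-25 | P6 25-31 |
Completion: P1=8  P2=12  P3=20  P4=25  P5=15  P6=31
Waiting = turnaround − burst: P1=0, P2=6, P3=12, P4=12, P5=3, P6=12
Total waiting = 0 + 6 + 12 + 12 + 3 + 12 = 45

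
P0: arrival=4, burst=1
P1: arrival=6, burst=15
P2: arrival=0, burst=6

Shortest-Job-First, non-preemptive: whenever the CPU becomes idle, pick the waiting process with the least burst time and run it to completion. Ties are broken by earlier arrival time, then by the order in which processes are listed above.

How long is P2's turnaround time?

6

Gantt: | P2 0-6 | P0 6-7 | P1 7-22 |
Completion: P0=7  P1=22  P2=6
Turnaround (C−A): P0=3  P1=16  P2=6
Turnaround(P2) = completion − arrival = 6 − 0 = 6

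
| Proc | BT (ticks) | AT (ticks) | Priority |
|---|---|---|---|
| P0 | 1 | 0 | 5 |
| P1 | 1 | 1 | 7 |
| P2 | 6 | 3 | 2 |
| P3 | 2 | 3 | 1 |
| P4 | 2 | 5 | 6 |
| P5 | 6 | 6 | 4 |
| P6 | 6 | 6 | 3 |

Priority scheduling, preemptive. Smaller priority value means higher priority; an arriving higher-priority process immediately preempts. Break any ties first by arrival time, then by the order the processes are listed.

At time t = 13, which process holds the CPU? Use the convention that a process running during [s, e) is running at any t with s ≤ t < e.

Timeline: | P0 0-1 | P1 1-2 | idle 2-3 | P3 3-5 | P2 5-11 | P6 11-17 | P5 17-23 | P4 23-25 |
Completion: P0=1  P1=2  P2=11  P3=5  P4=25  P5=23  P6=17
Turnaround (C−A): P0=1  P1=1  P2=8  P3=2  P4=20  P5=17  P6=11

P6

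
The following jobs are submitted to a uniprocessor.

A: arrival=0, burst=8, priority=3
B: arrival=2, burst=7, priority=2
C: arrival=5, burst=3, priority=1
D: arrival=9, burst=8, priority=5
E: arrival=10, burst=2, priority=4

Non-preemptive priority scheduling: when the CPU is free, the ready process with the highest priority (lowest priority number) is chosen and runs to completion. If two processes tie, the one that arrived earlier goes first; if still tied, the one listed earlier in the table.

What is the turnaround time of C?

6

Timeline: | A 0-8 | C 8-11 | B 11-18 | E 18-20 | D 20-28 |
Completion: A=8  B=18  C=11  D=28  E=20
Turnaround(C) = completion − arrival = 11 − 5 = 6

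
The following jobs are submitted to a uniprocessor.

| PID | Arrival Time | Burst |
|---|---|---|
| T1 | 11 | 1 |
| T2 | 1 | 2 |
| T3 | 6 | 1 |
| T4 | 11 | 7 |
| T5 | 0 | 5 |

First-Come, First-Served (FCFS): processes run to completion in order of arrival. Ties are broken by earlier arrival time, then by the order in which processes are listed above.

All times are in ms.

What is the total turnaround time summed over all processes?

22

Gantt: | T5 0-5 | T2 5-7 | T3 7-8 | idle 8-11 | T1 11-12 | T4 12-19 |
Completion: T1=12  T2=7  T3=8  T4=19  T5=5
Turnaround = completion − arrival: T1=1, T2=6, T3=2, T4=8, T5=5
Total turnaround = 1 + 6 + 2 + 8 + 5 = 22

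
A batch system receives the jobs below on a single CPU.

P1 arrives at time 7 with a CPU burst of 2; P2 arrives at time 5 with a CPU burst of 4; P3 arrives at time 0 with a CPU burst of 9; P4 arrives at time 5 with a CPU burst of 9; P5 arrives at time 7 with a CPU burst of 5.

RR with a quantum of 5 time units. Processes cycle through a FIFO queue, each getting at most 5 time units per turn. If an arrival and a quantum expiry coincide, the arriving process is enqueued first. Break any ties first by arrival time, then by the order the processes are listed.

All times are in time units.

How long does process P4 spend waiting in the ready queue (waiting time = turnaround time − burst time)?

15

Schedule: | P3 0-5 | P2 5-9 | P4 9-14 | P3 14-18 | P1 18-20 | P5 20-25 | P4 25-29 |
Completion: P1=20  P2=9  P3=18  P4=29  P5=25
Turnaround (C−A): P1=13  P2=4  P3=18  P4=24  P5=18
Waiting(P4) = turnaround − burst = 24 − 9 = 15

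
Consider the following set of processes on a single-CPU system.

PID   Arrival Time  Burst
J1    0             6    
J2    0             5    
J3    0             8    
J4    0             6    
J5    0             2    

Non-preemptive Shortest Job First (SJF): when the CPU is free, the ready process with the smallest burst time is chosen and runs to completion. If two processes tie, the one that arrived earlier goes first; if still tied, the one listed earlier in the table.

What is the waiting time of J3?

19

Schedule: | J5 0-2 | J2 2-7 | J1 7-13 | J4 13-19 | J3 19-27 |
Completion: J1=13  J2=7  J3=27  J4=19  J5=2
Waiting(J3) = turnaround − burst = 27 − 8 = 19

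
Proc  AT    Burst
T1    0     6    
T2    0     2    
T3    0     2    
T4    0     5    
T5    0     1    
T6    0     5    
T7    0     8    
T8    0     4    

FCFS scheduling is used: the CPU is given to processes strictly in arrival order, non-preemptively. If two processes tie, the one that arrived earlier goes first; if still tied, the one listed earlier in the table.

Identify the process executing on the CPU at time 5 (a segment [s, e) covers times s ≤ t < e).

T1

Gantt: | T1 0-6 | T2 6-8 | T3 8-10 | T4 10-15 | T5 15-16 | T6 16-21 | T7 21-29 | T8 29-33 |
Completion: T1=6  T2=8  T3=10  T4=15  T5=16  T6=21  T7=29  T8=33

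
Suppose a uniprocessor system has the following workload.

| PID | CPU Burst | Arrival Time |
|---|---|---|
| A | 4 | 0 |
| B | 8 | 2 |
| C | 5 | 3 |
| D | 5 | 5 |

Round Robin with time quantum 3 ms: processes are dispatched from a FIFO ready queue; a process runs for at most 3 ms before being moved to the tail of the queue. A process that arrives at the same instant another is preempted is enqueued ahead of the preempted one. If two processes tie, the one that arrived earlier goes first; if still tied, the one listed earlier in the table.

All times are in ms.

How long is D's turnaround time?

15

Schedule: | A 0-3 | B 3-6 | C 6-9 | A 9-10 | D 10-13 | B 13-16 | C 16-18 | D 18-20 | B 20-22 |
Completion: A=10  B=22  C=18  D=20
Turnaround (C−A): A=10  B=20  C=15  D=15
Turnaround(D) = completion − arrival = 20 − 5 = 15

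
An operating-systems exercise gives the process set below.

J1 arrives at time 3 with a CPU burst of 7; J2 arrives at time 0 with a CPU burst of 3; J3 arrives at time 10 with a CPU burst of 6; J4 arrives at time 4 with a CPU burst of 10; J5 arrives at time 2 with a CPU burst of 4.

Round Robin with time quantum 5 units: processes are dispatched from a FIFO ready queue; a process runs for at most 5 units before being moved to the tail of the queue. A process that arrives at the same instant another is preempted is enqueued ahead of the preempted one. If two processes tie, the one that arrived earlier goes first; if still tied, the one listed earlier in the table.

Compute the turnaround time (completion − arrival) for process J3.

Gantt: | J2 0-3 | J5 3-7 | J1 7-12 | J4 12-17 | J3 17-22 | J1 22-24 | J4 24-29 | J3 29-30 |
Completion: J1=24  J2=3  J3=30  J4=29  J5=7
Turnaround(J3) = completion − arrival = 30 − 10 = 20

20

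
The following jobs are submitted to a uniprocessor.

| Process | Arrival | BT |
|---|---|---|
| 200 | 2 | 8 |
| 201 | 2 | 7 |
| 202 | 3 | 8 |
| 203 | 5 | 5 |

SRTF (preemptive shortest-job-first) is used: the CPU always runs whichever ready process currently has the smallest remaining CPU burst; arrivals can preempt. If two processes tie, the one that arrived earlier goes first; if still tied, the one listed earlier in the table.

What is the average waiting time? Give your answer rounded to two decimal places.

Timeline: | idle 0-2 | 201 2-9 | 203 9-14 | 200 14-22 | 202 22-30 |
Completion: 200=22  201=9  202=30  203=14
Turnaround (C−A): 200=20  201=7  202=27  203=9
Waiting times: 200=12, 201=0, 202=19, 203=4
Average waiting = (12+0+19+4) / 4 = 35/4 = 8.75

8.75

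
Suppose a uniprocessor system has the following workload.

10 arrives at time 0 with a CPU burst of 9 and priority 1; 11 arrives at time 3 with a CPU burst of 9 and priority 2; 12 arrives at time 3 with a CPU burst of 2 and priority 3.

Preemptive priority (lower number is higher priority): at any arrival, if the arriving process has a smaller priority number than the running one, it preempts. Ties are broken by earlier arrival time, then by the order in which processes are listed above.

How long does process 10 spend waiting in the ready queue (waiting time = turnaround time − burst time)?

0

Timeline: | 10 0-9 | 11 9-18 | 12 18-20 |
Completion: 10=9  11=18  12=20
Turnaround (C−A): 10=9  11=15  12=17
Waiting(10) = turnaround − burst = 9 − 9 = 0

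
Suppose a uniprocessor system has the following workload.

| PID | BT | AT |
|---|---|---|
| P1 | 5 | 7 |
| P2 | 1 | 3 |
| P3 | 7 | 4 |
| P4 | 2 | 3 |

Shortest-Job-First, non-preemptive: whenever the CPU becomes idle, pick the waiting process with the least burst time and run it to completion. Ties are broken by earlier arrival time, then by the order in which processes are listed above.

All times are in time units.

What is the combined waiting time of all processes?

9

Gantt: | idle 0-3 | P2 3-4 | P4 4-6 | P3 6-13 | P1 13-18 |
Completion: P1=18  P2=4  P3=13  P4=6
Turnaround (C−A): P1=11  P2=1  P3=9  P4=3
Waiting = turnaround − burst: P1=6, P2=0, P3=2, P4=1
Total waiting = 6 + 0 + 2 + 1 = 9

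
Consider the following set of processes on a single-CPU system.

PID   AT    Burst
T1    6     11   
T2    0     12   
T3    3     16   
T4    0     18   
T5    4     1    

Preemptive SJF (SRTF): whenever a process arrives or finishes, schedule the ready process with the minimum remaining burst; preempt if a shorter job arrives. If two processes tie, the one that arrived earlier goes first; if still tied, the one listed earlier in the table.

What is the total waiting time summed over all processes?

Schedule: | T2 0-4 | T5 4-5 | T2 5-13 | T1 13-24 | T3 24-40 | T4 40-58 |
Completion: T1=24  T2=13  T3=40  T4=58  T5=5
Turnaround (C−A): T1=18  T2=13  T3=37  T4=58  T5=1
Waiting = turnaround − burst: T1=7, T2=1, T3=21, T4=40, T5=0
Total waiting = 7 + 1 + 21 + 40 + 0 = 69

69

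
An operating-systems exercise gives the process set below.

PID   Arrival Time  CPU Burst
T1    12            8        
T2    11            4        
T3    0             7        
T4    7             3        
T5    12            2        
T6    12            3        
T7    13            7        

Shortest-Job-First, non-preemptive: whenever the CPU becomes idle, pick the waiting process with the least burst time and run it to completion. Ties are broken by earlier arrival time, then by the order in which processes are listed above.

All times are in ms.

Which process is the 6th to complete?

Schedule: | T3 0-7 | T4 7-10 | idle 10-11 | T2 11-15 | T5 15-17 | T6 17-20 | T7 20-27 | T1 27-35 |
Completion: T1=35  T2=15  T3=7  T4=10  T5=17  T6=20  T7=27
Turnaround (C−A): T1=23  T2=4  T3=7  T4=3  T5=5  T6=8  T7=14
Finish order: T3 → T4 → T2 → T5 → T6 → T7 → T1

T7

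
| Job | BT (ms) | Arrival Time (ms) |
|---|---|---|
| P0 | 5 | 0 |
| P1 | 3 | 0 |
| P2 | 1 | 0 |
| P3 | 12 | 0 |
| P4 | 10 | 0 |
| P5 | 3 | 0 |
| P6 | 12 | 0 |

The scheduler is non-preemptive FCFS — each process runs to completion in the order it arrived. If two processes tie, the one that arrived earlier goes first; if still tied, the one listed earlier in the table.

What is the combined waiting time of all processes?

108

Timeline: | P0 0-5 | P1 5-8 | P2 8-9 | P3 9-21 | P4 21-31 | P5 31-34 | P6 34-46 |
Completion: P0=5  P1=8  P2=9  P3=21  P4=31  P5=34  P6=46
Turnaround (C−A): P0=5  P1=8  P2=9  P3=21  P4=31  P5=34  P6=46
Waiting = turnaround − burst: P0=0, P1=5, P2=8, P3=9, P4=21, P5=31, P6=34
Total waiting = 0 + 5 + 8 + 9 + 21 + 31 + 34 = 108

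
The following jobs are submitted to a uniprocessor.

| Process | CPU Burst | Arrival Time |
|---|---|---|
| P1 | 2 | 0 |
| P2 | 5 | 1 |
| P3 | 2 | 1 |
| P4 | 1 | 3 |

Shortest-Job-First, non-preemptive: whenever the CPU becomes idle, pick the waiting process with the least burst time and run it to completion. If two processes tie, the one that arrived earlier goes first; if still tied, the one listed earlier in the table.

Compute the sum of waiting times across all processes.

Timeline: | P1 0-2 | P3 2-4 | P4 4-5 | P2 5-10 |
Completion: P1=2  P2=10  P3=4  P4=5
Turnaround (C−A): P1=2  P2=9  P3=3  P4=2
Waiting = turnaround − burst: P1=0, P2=4, P3=1, P4=1
Total waiting = 0 + 4 + 1 + 1 = 6

6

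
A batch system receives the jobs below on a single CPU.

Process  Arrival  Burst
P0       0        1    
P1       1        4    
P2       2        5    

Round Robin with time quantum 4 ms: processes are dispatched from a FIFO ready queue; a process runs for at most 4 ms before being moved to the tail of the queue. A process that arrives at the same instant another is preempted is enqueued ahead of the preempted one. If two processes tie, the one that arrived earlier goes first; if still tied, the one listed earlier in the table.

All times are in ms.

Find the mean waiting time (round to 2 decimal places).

Gantt: | P0 0-1 | P1 1-5 | P2 5-10 |
Completion: P0=1  P1=5  P2=10
Waiting times: P0=0, P1=0, P2=3
Average waiting = (0+0+3) / 3 = 3/3 = 1.00

1.00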